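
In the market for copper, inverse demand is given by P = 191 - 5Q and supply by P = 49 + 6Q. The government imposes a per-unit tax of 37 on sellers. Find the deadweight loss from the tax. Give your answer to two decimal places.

Pre-tax equilibrium: 191 - 5Q = 49 + 6Q gives Q* = 12.9091, P* = 126.4545.
With the tax, sellers need 37 more per unit: 191 - 5Q = 49 + 6Q + 37, so Q_t = 9.5455. Buyers pay P_b = 143.2727; sellers receive P_s = P_b - 37 = 106.2727.
Deadweight loss is the triangle between the curves from Q_t to Q*: (1/2)(12.9091 - 9.5455)(37) = 62.2273.

62.23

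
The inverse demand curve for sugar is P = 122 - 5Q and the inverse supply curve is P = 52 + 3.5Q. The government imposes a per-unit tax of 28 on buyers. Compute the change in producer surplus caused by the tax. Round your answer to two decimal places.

Pre-tax equilibrium: 122 - 5Q = 52 + 3.5Q gives Q* = 8.2353, P* = 80.8235.
With the tax, buyers' net willingness to pay falls by 28: (122 - 28) - 5Q = 52 + 3.5Q, so Q_t = 4.9412. Buyers pay P_b = 97.2941; sellers receive P_s = P_b - 28 = 69.2941.
Producers lose the trapezoid between P_s and P* out to Q_t plus the triangle from Q_t to Q*: change in PS = 42.7266 - 118.6851 = -75.9585.

-75.96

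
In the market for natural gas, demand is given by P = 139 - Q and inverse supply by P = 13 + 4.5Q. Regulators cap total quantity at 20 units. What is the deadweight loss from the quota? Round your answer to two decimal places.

23.27

Unrestricted equilibrium: Q* = (139 - 13)/(1 + 4.5) = 22.9091.
At Q = 20 the demand price is 139 - (20) = 119 and the supply price is 13 + 4.5(20) = 103.
DWL = (1/2)(gap between curves at 20) x (Q* - 20) = (1/2)(16)(2.9091) = 23.2727.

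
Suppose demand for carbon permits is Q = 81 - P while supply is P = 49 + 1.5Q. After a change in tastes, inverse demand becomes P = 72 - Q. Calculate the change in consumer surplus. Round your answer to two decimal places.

-39.60

Rewriting demand in inverse form: P = 81 - Q.
Initial equilibrium: Q_0 = 12.8, P_0 = 68.2; CS_0 = (1/2)(12.8)(12.8) = 81.92, PS_0 = (1/2)(12.8)(19.2) = 122.88.
New equilibrium: 72 - Q = 49 + 1.5Q gives Q_1 = 9.2, P_1 = 62.8; CS_1 = 42.32, PS_1 = 63.48.
Change in consumer surplus = 42.32 - 81.92 = -39.6.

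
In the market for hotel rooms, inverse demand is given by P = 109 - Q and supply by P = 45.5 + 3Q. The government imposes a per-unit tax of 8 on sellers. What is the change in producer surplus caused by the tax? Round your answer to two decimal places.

-89.25

Pre-tax equilibrium: 109 - Q = 45.5 + 3Q gives Q* = 15.875, P* = 93.125.
A tax on sellers shifts supply up by 8: 109 - Q = 45.5 + 3Q + 8, so Q_t = 13.875. Buyers pay P_b = 95.125; sellers receive P_s = P_b - 8 = 87.125.
PS falls from (1/2)(15.875)(47.625) = 378.0234 to (1/2)(13.875)(41.625) = 288.7734, a change of -89.25.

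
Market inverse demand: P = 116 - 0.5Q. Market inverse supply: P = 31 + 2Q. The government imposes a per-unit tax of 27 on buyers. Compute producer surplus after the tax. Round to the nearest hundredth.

538.24

Without the tax, 116 - 0.5Q = 31 + 2Q so Q* = 34 and P* = 99.
With the tax, buyers' net willingness to pay falls by 27: (116 - 27) - 0.5Q = 31 + 2Q, so Q_t = 23.2. Buyers pay P_b = 104.4; sellers receive P_s = P_b - 27 = 77.4.
PS = (1/2)(Q_t)(P_s - 31) = (1/2)(23.2)(46.4) = 538.24.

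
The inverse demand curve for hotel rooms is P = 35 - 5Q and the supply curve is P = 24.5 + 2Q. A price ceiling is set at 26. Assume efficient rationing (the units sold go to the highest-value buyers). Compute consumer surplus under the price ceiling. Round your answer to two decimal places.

Free-market equilibrium: 35 - 5Q = 24.5 + 2Q gives Q* = 1.5, P* = 27.5.
At P = 26, sellers supply (26 - 24.5)/2 = 0.75 while buyers want more, so the quantity traded is 0.75 at price 26.
The demand price at Q = 0.75 is 31.25. CS is the trapezoid between demand and 26 over [0, 0.75]: (1/2)[(35 - 26) + (31.25 - 26)](0.75) = 5.3438.

5.34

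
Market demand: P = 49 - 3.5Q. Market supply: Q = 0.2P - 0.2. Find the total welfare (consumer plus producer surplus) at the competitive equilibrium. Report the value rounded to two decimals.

135.53

Rewriting supply in inverse form: P = 1 + 5Q.
Setting demand equal to supply, 48 = 8.5Q, so Q* = 5.6471 and P* = 29.2353.
Total surplus is the full triangle between the curves from 0 to Q*: (1/2)(5.6471)(49 - 1) = 135.5294.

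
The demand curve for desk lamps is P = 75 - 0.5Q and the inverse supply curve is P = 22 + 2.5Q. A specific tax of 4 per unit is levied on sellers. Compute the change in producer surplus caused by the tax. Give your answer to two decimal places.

Pre-tax equilibrium: 75 - 0.5Q = 22 + 2.5Q gives Q* = 17.6667, P* = 66.1667.
A tax on sellers shifts supply up by 4: 75 - 0.5Q = 22 + 2.5Q + 4, so Q_t = 16.3333. Buyers pay P_b = 66.8333; sellers receive P_s = P_b - 4 = 62.8333.
PS falls from (1/2)(17.6667)(44.1667) = 390.1389 to (1/2)(16.3333)(40.8333) = 333.4722, a change of -56.6667.

-56.67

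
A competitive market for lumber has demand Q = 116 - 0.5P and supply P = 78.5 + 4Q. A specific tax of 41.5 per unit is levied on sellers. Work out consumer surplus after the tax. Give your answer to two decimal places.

Rewriting demand in inverse form: P = 232 - 2Q.
Without the tax, 232 - 2Q = 78.5 + 4Q so Q* = 25.5833 and P* = 180.8333.
With the tax, sellers need 41.5 more per unit: 232 - 2Q = 78.5 + 4Q + 41.5, so Q_t = 18.6667. Buyers pay P_b = 194.6667; sellers receive P_s = P_b - 41.5 = 153.1667.
Consumer surplus is the triangle under demand above P_b: (1/2)(18.6667)(232 - 194.6667) = 348.4444.

348.44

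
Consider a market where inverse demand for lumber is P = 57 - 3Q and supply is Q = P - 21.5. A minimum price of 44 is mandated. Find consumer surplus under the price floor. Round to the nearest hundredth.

Rewriting supply in inverse form: P = 21.5 + Q.
Free-market equilibrium: 57 - 3Q = 21.5 + Q gives Q* = 8.875, P* = 30.375.
At P = 44, buyers demand (57 - 44)/3 = 4.3333 while sellers would supply more, so the quantity traded is 4.3333 at price 44.
CS is the triangle under demand above 44: (1/2)(4.3333)(57 - 44) = 28.1667.

28.17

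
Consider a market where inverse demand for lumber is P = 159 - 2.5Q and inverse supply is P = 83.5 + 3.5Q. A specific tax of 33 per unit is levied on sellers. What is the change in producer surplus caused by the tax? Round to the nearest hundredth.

Pre-tax equilibrium: 159 - 2.5Q = 83.5 + 3.5Q gives Q* = 12.5833, P* = 127.5417.
A tax on sellers shifts supply up by 33: 159 - 2.5Q = 83.5 + 3.5Q + 33, so Q_t = 7.0833. Buyers pay P_b = 141.2917; sellers receive P_s = P_b - 33 = 108.2917.
Producers lose the trapezoid between P_s and P* out to Q_t plus the triangle from Q_t to Q*: change in PS = 87.8038 - 277.0955 = -189.2917.

-189.29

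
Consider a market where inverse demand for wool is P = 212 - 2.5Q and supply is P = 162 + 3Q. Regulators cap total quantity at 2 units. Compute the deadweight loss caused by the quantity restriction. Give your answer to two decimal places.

Without the quota, 212 - 2.5Q = 162 + 3Q gives Q* = 9.0909.
At Q = 2 the demand price is 212 - 2.5(2) = 207 and the supply price is 162 + 3(2) = 168.
DWL = (1/2)(gap between curves at 2) x (Q* - 2) = (1/2)(39)(7.0909) = 138.2727.

138.27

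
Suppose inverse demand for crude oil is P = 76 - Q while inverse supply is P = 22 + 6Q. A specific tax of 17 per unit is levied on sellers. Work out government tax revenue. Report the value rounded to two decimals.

Pre-tax equilibrium: 76 - Q = 22 + 6Q gives Q* = 7.7143, P* = 68.2857.
A tax on sellers shifts supply up by 17: 76 - Q = 22 + 6Q + 17, so Q_t = 5.2857. Buyers pay P_b = 70.7143; sellers receive P_s = P_b - 17 = 53.7143.
Tax revenue = t x Q_t = 17 x 5.2857 = 89.8571.

89.86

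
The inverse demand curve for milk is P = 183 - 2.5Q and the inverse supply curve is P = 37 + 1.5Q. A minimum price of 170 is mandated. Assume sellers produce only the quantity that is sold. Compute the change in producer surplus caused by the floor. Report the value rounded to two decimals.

Without the control, 183 - 2.5Q = 37 + 1.5Q so Q* = 36.5 and P* = 91.75.
At P = 170, buyers demand (183 - 170)/2.5 = 5.2 while sellers would supply more, so the quantity traded is 5.2 at price 170.
PS goes from (1/2)(36.5)(54.75) = 999.1875 to 671.32 (computed as (170 - 37)(5.2) - (1/2)(1.5)(5.2)^2), a change of -327.8675.

-327.87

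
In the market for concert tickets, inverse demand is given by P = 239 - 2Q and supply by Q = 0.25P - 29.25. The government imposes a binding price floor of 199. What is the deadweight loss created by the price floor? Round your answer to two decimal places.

0.33

Rewriting supply in inverse form: P = 117 + 4Q.
Free-market equilibrium: 239 - 2Q = 117 + 4Q gives Q* = 20.3333, P* = 198.3333.
At the floor price 199, quantity demanded is (239 - 199)/2 = 20; demand is the short side, so Q = 20 trades at P = 199.
At Q = 20 the demand price is 199 and the supply price is 197. Deadweight loss is the triangle between the curves from 20 to 20.3333: (1/2)(199 - 197)(20.3333 - 20) = 0.3333.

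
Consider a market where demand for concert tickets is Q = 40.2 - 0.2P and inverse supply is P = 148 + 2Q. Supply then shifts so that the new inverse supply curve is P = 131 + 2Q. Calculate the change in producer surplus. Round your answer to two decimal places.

42.67

Rewriting demand in inverse form: P = 201 - 5Q.
Initial equilibrium: Q_0 = 7.5714, P_0 = 163.1429; CS_0 = (1/2)(7.5714)(37.8571) = 143.3163, PS_0 = (1/2)(7.5714)(15.1429) = 57.3265.
New equilibrium: 201 - 5Q = 131 + 2Q gives Q_1 = 10, P_1 = 151; CS_1 = 250, PS_1 = 100.
Change in producer surplus = 100 - 57.3265 = 42.6735.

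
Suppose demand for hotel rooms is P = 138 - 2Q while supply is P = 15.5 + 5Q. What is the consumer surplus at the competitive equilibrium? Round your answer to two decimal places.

306.25

Set 138 - 2Q = 15.5 + 5Q, which gives 122.5 = 7Q, so Q* = 17.5 and P* = 138 - 2(17.5) = 103.
CS is the area between the demand curve and P* from 0 to Q*: (1/2)(17.5)(35) = 306.25.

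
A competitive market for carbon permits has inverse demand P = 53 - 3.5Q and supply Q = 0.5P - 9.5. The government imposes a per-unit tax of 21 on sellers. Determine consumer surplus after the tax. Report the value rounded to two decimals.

Rewriting supply in inverse form: P = 19 + 2Q.
Pre-tax equilibrium: 53 - 3.5Q = 19 + 2Q gives Q* = 6.1818, P* = 31.3636.
With the tax, sellers need 21 more per unit: 53 - 3.5Q = 19 + 2Q + 21, so Q_t = 2.3636. Buyers pay P_b = 44.7273; sellers receive P_s = P_b - 21 = 23.7273.
Consumer surplus is the triangle under demand above P_b: (1/2)(2.3636)(53 - 44.7273) = 9.7769.

9.78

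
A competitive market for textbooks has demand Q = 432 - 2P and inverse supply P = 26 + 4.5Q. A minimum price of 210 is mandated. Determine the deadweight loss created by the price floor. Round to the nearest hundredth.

1690.00

Rewriting demand in inverse form: P = 216 - 0.5Q.
Without the control, 216 - 0.5Q = 26 + 4.5Q so Q* = 38 and P* = 197.
At the floor price 210, quantity demanded is (216 - 210)/0.5 = 12; demand is the short side, so Q = 12 trades at P = 210.
The lost-trades triangle has base Q* - 12 = 26 and height equal to the gap between the curves at Q = 12, which is 210 - 80 = 130. DWL = (1/2)(26)(130) = 1690.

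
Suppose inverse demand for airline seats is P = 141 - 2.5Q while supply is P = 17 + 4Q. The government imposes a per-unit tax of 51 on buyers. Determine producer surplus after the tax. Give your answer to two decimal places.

Pre-tax equilibrium: 141 - 2.5Q = 17 + 4Q gives Q* = 19.0769, P* = 93.3077.
With the tax, buyers' net willingness to pay falls by 51: (141 - 51) - 2.5Q = 17 + 4Q, so Q_t = 11.2308. Buyers pay P_b = 112.9231; sellers receive P_s = P_b - 51 = 61.9231.
Producer surplus is the triangle above supply below P_s: (1/2)(11.2308)(61.9231 - 17) = 252.2604.

252.26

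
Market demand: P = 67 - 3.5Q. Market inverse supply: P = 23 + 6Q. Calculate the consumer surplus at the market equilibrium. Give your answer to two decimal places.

37.54

Setting demand equal to supply, 44 = 9.5Q, so Q* = 4.6316 and P* = 50.7895.
The demand choke price is 67, so CS = (1/2)(Q*)(67 - P*) = (1/2)(4.6316)(16.2105) = 37.5402.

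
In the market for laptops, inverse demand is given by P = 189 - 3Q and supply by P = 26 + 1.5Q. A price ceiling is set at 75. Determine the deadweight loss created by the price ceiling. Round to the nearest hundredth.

Free-market equilibrium: 189 - 3Q = 26 + 1.5Q gives Q* = 36.2222, P* = 80.3333.
At P = 75, sellers supply (75 - 26)/1.5 = 32.6667 while buyers want more, so the quantity traded is 32.6667 at price 75.
The lost-trades triangle has base Q* - 32.6667 = 3.5556 and height equal to the gap between the curves at Q = 32.6667, which is 91 - 75 = 16. DWL = (1/2)(3.5556)(16) = 28.4444.

28.44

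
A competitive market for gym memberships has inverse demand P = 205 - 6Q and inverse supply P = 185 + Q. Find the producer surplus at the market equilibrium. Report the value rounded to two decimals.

Set 205 - 6Q = 185 + Q, which gives 20 = 7Q, so Q* = 2.8571 and P* = 205 - 6(2.8571) = 187.8571.
PS is the area between P* and the supply curve from 0 to Q*: (1/2)(2.8571)(2.8571) = 4.0816.

4.08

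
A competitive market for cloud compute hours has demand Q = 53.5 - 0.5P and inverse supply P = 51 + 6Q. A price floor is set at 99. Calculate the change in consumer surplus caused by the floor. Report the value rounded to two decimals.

Rewriting demand in inverse form: P = 107 - 2Q.
Free-market equilibrium: 107 - 2Q = 51 + 6Q gives Q* = 7, P* = 93.
At the floor price 99, quantity demanded is (107 - 99)/2 = 4; demand is the short side, so Q = 4 trades at P = 99.
CS goes from (1/2)(7)(14) = 49 to 16 (computed as (107 - 99)(4) - (1/2)(2)(4)^2), a change of -33.

-33.00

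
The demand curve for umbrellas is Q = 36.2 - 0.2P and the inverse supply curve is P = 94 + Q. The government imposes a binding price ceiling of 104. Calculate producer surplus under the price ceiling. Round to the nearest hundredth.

Rewriting demand in inverse form: P = 181 - 5Q.
Free-market equilibrium: 181 - 5Q = 94 + Q gives Q* = 14.5, P* = 108.5.
At the ceiling price 104, quantity supplied is (104 - 94)/1 = 10; supply is the short side, so Q = 10 trades at P = 104.
PS is the triangle above supply below 104: (1/2)(10)(104 - 94) = 50.

50.00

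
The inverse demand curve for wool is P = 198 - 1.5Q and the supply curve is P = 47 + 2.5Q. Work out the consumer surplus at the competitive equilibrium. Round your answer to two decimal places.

Setting demand equal to supply, 151 = 4Q, so Q* = 37.75 and P* = 141.375.
CS is the area between the demand curve and P* from 0 to Q*: (1/2)(37.75)(56.625) = 1068.7969.

1068.80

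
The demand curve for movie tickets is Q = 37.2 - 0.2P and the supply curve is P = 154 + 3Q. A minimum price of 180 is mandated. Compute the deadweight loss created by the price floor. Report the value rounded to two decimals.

31.36

Rewriting demand in inverse form: P = 186 - 5Q.
Without the control, 186 - 5Q = 154 + 3Q so Q* = 4 and P* = 166.
At the floor price 180, quantity demanded is (186 - 180)/5 = 1.2; demand is the short side, so Q = 1.2 trades at P = 180.
The lost-trades triangle has base Q* - 1.2 = 2.8 and height equal to the gap between the curves at Q = 1.2, which is 180 - 157.6 = 22.4. DWL = (1/2)(2.8)(22.4) = 31.36.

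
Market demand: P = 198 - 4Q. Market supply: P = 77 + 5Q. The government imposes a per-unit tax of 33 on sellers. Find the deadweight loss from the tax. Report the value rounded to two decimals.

60.50

Pre-tax equilibrium: 198 - 4Q = 77 + 5Q gives Q* = 13.4444, P* = 144.2222.
A tax on sellers shifts supply up by 33: 198 - 4Q = 77 + 5Q + 33, so Q_t = 9.7778. Buyers pay P_b = 158.8889; sellers receive P_s = P_b - 33 = 125.8889.
The welfare triangle lost has base Q* - Q_t = 3.6667 and height t = 33, so DWL = (1/2)(3.6667)(33) = 60.5.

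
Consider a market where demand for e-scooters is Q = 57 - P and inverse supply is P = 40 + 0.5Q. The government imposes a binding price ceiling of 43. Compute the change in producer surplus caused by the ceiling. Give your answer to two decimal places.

-23.11

Rewriting demand in inverse form: P = 57 - Q.
Without the control, 57 - Q = 40 + 0.5Q so Q* = 11.3333 and P* = 45.6667.
At the ceiling price 43, quantity supplied is (43 - 40)/0.5 = 6; supply is the short side, so Q = 6 trades at P = 43.
PS goes from (1/2)(11.3333)(5.6667) = 32.1111 to 9 (computed as (43 - 40)(6) - (1/2)(0.5)(6)^2), a change of -23.1111.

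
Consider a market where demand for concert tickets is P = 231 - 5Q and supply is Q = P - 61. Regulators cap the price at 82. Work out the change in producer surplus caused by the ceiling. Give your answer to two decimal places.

Rewriting supply in inverse form: P = 61 + Q.
Free-market equilibrium: 231 - 5Q = 61 + Q gives Q* = 28.3333, P* = 89.3333.
At P = 82, sellers supply (82 - 61)/1 = 21 while buyers want more, so the quantity traded is 21 at price 82.
PS goes from (1/2)(28.3333)(28.3333) = 401.3889 to 220.5 (computed as (82 - 61)(21) - (1/2)(1)(21)^2), a change of -180.8889.

-180.89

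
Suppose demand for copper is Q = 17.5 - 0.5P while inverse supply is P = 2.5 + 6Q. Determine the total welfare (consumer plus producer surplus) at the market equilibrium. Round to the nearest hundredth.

66.02

Rewriting demand in inverse form: P = 35 - 2Q.
Setting demand equal to supply, 32.5 = 8Q, so Q* = 4.0625 and P* = 26.875.
CS = (1/2)(4.0625)(8.125) = 16.5039 and PS = (1/2)(4.0625)(24.375) = 49.5117, so total surplus = 66.0156.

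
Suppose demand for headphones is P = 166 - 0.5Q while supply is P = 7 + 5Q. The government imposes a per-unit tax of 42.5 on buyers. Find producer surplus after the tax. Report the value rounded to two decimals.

Without the tax, 166 - 0.5Q = 7 + 5Q so Q* = 28.9091 and P* = 151.5455.
With the tax, buyers' net willingness to pay falls by 42.5: (166 - 42.5) - 0.5Q = 7 + 5Q, so Q_t = 21.1818. Buyers pay P_b = 155.4091; sellers receive P_s = P_b - 42.5 = 112.9091.
Producer surplus is the triangle above supply below P_s: (1/2)(21.1818)(112.9091 - 7) = 1121.6736.

1121.67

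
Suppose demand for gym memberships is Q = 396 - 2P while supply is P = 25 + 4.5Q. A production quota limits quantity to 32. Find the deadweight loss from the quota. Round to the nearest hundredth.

16.90

Rewriting demand in inverse form: P = 198 - 0.5Q.
Unrestricted equilibrium: Q* = (198 - 25)/(0.5 + 4.5) = 34.6.
At Q = 32 the demand price is 198 - 0.5(32) = 182 and the supply price is 25 + 4.5(32) = 169.
Deadweight loss is the triangle between the curves from 32 to 34.6: (1/2)(182 - 169)(34.6 - 32) = 16.9.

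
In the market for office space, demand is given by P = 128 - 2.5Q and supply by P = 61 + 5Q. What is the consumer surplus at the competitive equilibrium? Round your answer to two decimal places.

Equilibrium: 128 - 2.5Q = 61 + 5Q, so Q* = 8.9333 and P* = 105.6667.
CS is the area between the demand curve and P* from 0 to Q*: (1/2)(8.9333)(22.3333) = 99.7556.

99.76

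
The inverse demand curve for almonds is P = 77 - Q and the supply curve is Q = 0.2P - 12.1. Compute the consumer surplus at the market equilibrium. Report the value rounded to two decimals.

Rewriting supply in inverse form: P = 60.5 + 5Q.
Setting demand equal to supply, 16.5 = 6Q, so Q* = 2.75 and P* = 74.25.
The demand choke price is 77, so CS = (1/2)(Q*)(77 - P*) = (1/2)(2.75)(2.75) = 3.7812.

3.78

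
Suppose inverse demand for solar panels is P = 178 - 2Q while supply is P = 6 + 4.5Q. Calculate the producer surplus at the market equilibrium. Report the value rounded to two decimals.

1575.48

Set 178 - 2Q = 6 + 4.5Q, which gives 172 = 6.5Q, so Q* = 26.4615 and P* = 178 - 2(26.4615) = 125.0769.
The supply curve's price intercept is 6, so PS = (1/2)(Q*)(P* - 6) = (1/2)(26.4615)(119.0769) = 1575.4793.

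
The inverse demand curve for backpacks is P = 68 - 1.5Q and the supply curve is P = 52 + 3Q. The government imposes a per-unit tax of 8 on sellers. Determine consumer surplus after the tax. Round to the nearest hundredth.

2.37

Without the tax, 68 - 1.5Q = 52 + 3Q so Q* = 3.5556 and P* = 62.6667.
With the tax, sellers need 8 more per unit: 68 - 1.5Q = 52 + 3Q + 8, so Q_t = 1.7778. Buyers pay P_b = 65.3333; sellers receive P_s = P_b - 8 = 57.3333.
CS = (1/2)(Q_t)(68 - P_b) = (1/2)(1.7778)(2.6667) = 2.3704.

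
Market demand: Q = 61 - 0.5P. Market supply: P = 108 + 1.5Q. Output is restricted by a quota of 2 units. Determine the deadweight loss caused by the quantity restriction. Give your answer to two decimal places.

Rewriting demand in inverse form: P = 122 - 2Q.
Without the quota, 122 - 2Q = 108 + 1.5Q gives Q* = 4.
At Q = 2 the demand price is 122 - 2(2) = 118 and the supply price is 108 + 1.5(2) = 111.
Deadweight loss is the triangle between the curves from 2 to 4: (1/2)(118 - 111)(4 - 2) = 7.

7.00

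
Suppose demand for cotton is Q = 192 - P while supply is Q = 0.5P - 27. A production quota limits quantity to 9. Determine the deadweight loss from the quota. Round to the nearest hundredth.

2053.50

Rewriting demand in inverse form: P = 192 - Q.
Rewriting supply in inverse form: P = 54 + 2Q.
Without the quota, 192 - Q = 54 + 2Q gives Q* = 46.
At Q = 9 the demand price is 192 - (9) = 183 and the supply price is 54 + 2(9) = 72.
Deadweight loss is the triangle between the curves from 9 to 46: (1/2)(183 - 72)(46 - 9) = 2053.5.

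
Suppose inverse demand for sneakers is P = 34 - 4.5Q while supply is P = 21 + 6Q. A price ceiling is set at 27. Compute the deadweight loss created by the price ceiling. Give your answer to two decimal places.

0.30

Free-market equilibrium: 34 - 4.5Q = 21 + 6Q gives Q* = 1.2381, P* = 28.4286.
At the ceiling price 27, quantity supplied is (27 - 21)/6 = 1; supply is the short side, so Q = 1 trades at P = 27.
At Q = 1 the demand price is 29.5 and the supply price is 27. Deadweight loss is the triangle between the curves from 1 to 1.2381: (1/2)(29.5 - 27)(1.2381 - 1) = 0.2976.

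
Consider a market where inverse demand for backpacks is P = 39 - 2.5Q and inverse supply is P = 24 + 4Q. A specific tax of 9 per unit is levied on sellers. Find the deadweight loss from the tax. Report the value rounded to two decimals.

Pre-tax equilibrium: 39 - 2.5Q = 24 + 4Q gives Q* = 2.3077, P* = 33.2308.
A tax on sellers shifts supply up by 9: 39 - 2.5Q = 24 + 4Q + 9, so Q_t = 0.9231. Buyers pay P_b = 36.6923; sellers receive P_s = P_b - 9 = 27.6923.
The welfare triangle lost has base Q* - Q_t = 1.3846 and height t = 9, so DWL = (1/2)(1.3846)(9) = 6.2308.

6.23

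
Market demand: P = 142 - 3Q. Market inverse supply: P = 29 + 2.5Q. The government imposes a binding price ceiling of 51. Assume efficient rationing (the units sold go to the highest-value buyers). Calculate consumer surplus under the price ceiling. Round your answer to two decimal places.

684.64

Free-market equilibrium: 142 - 3Q = 29 + 2.5Q gives Q* = 20.5455, P* = 80.3636.
At P = 51, sellers supply (51 - 29)/2.5 = 8.8 while buyers want more, so the quantity traded is 8.8 at price 51.
The demand price at Q = 8.8 is 115.6. CS is the trapezoid between demand and 51 over [0, 8.8]: (1/2)[(142 - 51) + (115.6 - 51)](8.8) = 684.64.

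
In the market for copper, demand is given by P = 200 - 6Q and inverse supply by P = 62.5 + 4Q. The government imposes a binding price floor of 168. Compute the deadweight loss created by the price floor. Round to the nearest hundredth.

Free-market equilibrium: 200 - 6Q = 62.5 + 4Q gives Q* = 13.75, P* = 117.5.
At the floor price 168, quantity demanded is (200 - 168)/6 = 5.3333; demand is the short side, so Q = 5.3333 trades at P = 168.
The lost-trades triangle has base Q* - 5.3333 = 8.4167 and height equal to the gap between the curves at Q = 5.3333, which is 168 - 83.8333 = 84.1667. DWL = (1/2)(8.4167)(84.1667) = 354.2014.

354.20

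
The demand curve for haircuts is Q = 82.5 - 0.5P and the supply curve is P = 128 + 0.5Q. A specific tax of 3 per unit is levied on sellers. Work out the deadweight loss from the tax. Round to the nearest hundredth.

Rewriting demand in inverse form: P = 165 - 2Q.
Pre-tax equilibrium: 165 - 2Q = 128 + 0.5Q gives Q* = 14.8, P* = 135.4.
With the tax, sellers need 3 more per unit: 165 - 2Q = 128 + 0.5Q + 3, so Q_t = 13.6. Buyers pay P_b = 137.8; sellers receive P_s = P_b - 3 = 134.8.
The welfare triangle lost has base Q* - Q_t = 1.2 and height t = 3, so DWL = (1/2)(1.2)(3) = 1.8.

1.80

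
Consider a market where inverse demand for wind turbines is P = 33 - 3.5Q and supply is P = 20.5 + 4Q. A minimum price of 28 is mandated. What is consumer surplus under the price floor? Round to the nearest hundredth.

Without the control, 33 - 3.5Q = 20.5 + 4Q so Q* = 1.6667 and P* = 27.1667.
At P = 28, buyers demand (33 - 28)/3.5 = 1.4286 while sellers would supply more, so the quantity traded is 1.4286 at price 28.
CS is the triangle under demand above 28: (1/2)(1.4286)(33 - 28) = 3.5714.

3.57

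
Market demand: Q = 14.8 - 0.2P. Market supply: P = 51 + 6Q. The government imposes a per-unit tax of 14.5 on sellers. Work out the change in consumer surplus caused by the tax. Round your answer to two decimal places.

Rewriting demand in inverse form: P = 74 - 5Q.
Without the tax, 74 - 5Q = 51 + 6Q so Q* = 2.0909 and P* = 63.5455.
With the tax, sellers need 14.5 more per unit: 74 - 5Q = 51 + 6Q + 14.5, so Q_t = 0.7727. Buyers pay P_b = 70.1364; sellers receive P_s = P_b - 14.5 = 55.6364.
Consumers lose the trapezoid between P* and P_b out to Q_t plus the triangle from Q_t to Q*: change in CS = 1.4928 - 10.9298 = -9.437.

-9.44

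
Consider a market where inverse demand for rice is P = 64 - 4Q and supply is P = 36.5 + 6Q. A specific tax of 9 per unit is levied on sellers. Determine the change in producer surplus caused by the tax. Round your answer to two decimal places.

-12.42

Pre-tax equilibrium: 64 - 4Q = 36.5 + 6Q gives Q* = 2.75, P* = 53.
With the tax, sellers need 9 more per unit: 64 - 4Q = 36.5 + 6Q + 9, so Q_t = 1.85. Buyers pay P_b = 56.6; sellers receive P_s = P_b - 9 = 47.6.
PS falls from (1/2)(2.75)(16.5) = 22.6875 to (1/2)(1.85)(11.1) = 10.2675, a change of -12.42.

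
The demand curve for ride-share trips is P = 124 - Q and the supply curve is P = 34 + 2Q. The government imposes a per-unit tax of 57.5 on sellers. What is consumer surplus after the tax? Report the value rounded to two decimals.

58.68

Pre-tax equilibrium: 124 - Q = 34 + 2Q gives Q* = 30, P* = 94.
With the tax, sellers need 57.5 more per unit: 124 - Q = 34 + 2Q + 57.5, so Q_t = 10.8333. Buyers pay P_b = 113.1667; sellers receive P_s = P_b - 57.5 = 55.6667.
CS = (1/2)(Q_t)(124 - P_b) = (1/2)(10.8333)(10.8333) = 58.6806.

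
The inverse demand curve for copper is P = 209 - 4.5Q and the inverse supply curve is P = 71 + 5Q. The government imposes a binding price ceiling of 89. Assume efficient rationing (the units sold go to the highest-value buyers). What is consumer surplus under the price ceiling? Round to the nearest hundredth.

Free-market equilibrium: 209 - 4.5Q = 71 + 5Q gives Q* = 14.5263, P* = 143.6316.
At the ceiling price 89, quantity supplied is (89 - 71)/5 = 3.6; supply is the short side, so Q = 3.6 trades at P = 89.
The demand price at Q = 3.6 is 192.8. CS is the trapezoid between demand and 89 over [0, 3.6]: (1/2)[(209 - 89) + (192.8 - 89)](3.6) = 402.84.

402.84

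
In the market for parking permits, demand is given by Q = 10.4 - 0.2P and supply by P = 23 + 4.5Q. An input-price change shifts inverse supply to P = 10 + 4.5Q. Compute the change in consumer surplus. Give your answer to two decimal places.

25.57

Rewriting demand in inverse form: P = 52 - 5Q.
Initial equilibrium: Q_0 = 3.0526, P_0 = 36.7368; CS_0 = (1/2)(3.0526)(15.2632) = 23.2964, PS_0 = (1/2)(3.0526)(13.7368) = 20.9668.
New equilibrium: 52 - 5Q = 10 + 4.5Q gives Q_1 = 4.4211, P_1 = 29.8947; CS_1 = 48.8643, PS_1 = 43.9778.
Change in consumer surplus = 48.8643 - 23.2964 = 25.5679.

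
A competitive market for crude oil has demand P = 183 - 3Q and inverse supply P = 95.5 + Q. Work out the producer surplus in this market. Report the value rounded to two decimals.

239.26

Setting demand equal to supply, 87.5 = 4Q, so Q* = 21.875 and P* = 117.375.
PS is the area between P* and the supply curve from 0 to Q*: (1/2)(21.875)(21.875) = 239.2578.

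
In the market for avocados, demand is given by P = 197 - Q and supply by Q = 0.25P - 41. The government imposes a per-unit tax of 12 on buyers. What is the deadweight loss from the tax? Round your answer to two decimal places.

Rewriting supply in inverse form: P = 164 + 4Q.
Pre-tax equilibrium: 197 - Q = 164 + 4Q gives Q* = 6.6, P* = 190.4.
A tax on buyers shifts demand down by 12: (197 - 12) - Q = 164 + 4Q, so Q_t = 4.2. Buyers pay P_b = 192.8; sellers receive P_s = P_b - 12 = 180.8.
The welfare triangle lost has base Q* - Q_t = 2.4 and height t = 12, so DWL = (1/2)(2.4)(12) = 14.4.

14.40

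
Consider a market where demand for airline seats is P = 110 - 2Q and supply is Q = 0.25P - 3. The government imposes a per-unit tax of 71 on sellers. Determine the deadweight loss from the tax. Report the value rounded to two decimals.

420.08

Rewriting supply in inverse form: P = 12 + 4Q.
Without the tax, 110 - 2Q = 12 + 4Q so Q* = 16.3333 and P* = 77.3333.
With the tax, sellers need 71 more per unit: 110 - 2Q = 12 + 4Q + 71, so Q_t = 4.5. Buyers pay P_b = 101; sellers receive P_s = P_b - 71 = 30.
Deadweight loss is the triangle between the curves from Q_t to Q*: (1/2)(16.3333 - 4.5)(71) = 420.0833.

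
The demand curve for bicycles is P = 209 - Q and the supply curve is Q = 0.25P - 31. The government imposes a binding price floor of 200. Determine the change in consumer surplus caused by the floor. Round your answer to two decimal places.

-104.00

Rewriting supply in inverse form: P = 124 + 4Q.
Without the control, 209 - Q = 124 + 4Q so Q* = 17 and P* = 192.
At the floor price 200, quantity demanded is (209 - 200)/1 = 9; demand is the short side, so Q = 9 trades at P = 200.
CS goes from (1/2)(17)(17) = 144.5 to 40.5 (computed as (209 - 200)(9) - (1/2)(1)(9)^2), a change of -104.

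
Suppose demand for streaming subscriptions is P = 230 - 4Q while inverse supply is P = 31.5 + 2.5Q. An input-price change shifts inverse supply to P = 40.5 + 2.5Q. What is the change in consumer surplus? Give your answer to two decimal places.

-165.30

Initial equilibrium: Q_0 = 30.5385, P_0 = 107.8462; CS_0 = (1/2)(30.5385)(122.1538) = 1865.1953, PS_0 = (1/2)(30.5385)(76.3462) = 1165.747.
New equilibrium: 230 - 4Q = 40.5 + 2.5Q gives Q_1 = 29.1538, P_1 = 113.3846; CS_1 = 1699.8935, PS_1 = 1062.4334.
Change in consumer surplus = 1699.8935 - 1865.1953 = -165.3018.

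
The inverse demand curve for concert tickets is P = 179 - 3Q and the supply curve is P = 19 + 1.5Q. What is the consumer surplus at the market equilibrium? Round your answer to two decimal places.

Equilibrium: 179 - 3Q = 19 + 1.5Q, so Q* = 35.5556 and P* = 72.3333.
The demand choke price is 179, so CS = (1/2)(Q*)(179 - P*) = (1/2)(35.5556)(106.6667) = 1896.2963.

1896.30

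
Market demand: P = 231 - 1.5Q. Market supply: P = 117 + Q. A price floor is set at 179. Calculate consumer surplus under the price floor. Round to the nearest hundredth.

Free-market equilibrium: 231 - 1.5Q = 117 + Q gives Q* = 45.6, P* = 162.6.
At the floor price 179, quantity demanded is (231 - 179)/1.5 = 34.6667; demand is the short side, so Q = 34.6667 trades at P = 179.
CS is the triangle under demand above 179: (1/2)(34.6667)(231 - 179) = 901.3333.

901.33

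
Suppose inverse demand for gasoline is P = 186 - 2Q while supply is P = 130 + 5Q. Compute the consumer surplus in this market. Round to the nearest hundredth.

Setting demand equal to supply, 56 = 7Q, so Q* = 8 and P* = 170.
Consumer surplus is the triangle under demand above P*: (1/2)(8)(186 - 170) = (1/2)(8)(16) = 64.

64.00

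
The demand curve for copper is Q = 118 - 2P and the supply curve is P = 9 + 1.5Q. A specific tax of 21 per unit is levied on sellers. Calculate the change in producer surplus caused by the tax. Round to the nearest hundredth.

-311.06

Rewriting demand in inverse form: P = 59 - 0.5Q.
Without the tax, 59 - 0.5Q = 9 + 1.5Q so Q* = 25 and P* = 46.5.
With the tax, sellers need 21 more per unit: 59 - 0.5Q = 9 + 1.5Q + 21, so Q_t = 14.5. Buyers pay P_b = 51.75; sellers receive P_s = P_b - 21 = 30.75.
Producers lose the trapezoid between P_s and P* out to Q_t plus the triangle from Q_t to Q*: change in PS = 157.6875 - 468.75 = -311.0625.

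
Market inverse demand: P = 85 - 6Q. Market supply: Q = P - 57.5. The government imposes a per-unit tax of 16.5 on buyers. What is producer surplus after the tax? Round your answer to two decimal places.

Rewriting supply in inverse form: P = 57.5 + Q.
Pre-tax equilibrium: 85 - 6Q = 57.5 + Q gives Q* = 3.9286, P* = 61.4286.
A tax on buyers shifts demand down by 16.5: (85 - 16.5) - 6Q = 57.5 + Q, so Q_t = 1.5714. Buyers pay P_b = 75.5714; sellers receive P_s = P_b - 16.5 = 59.0714.
PS = (1/2)(Q_t)(P_s - 57.5) = (1/2)(1.5714)(1.5714) = 1.2347.

1.23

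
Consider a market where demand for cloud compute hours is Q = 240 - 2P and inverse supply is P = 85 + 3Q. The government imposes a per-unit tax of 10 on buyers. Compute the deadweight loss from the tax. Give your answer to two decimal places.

14.29

Rewriting demand in inverse form: P = 120 - 0.5Q.
Without the tax, 120 - 0.5Q = 85 + 3Q so Q* = 10 and P* = 115.
With the tax, buyers' net willingness to pay falls by 10: (120 - 10) - 0.5Q = 85 + 3Q, so Q_t = 7.1429. Buyers pay P_b = 116.4286; sellers receive P_s = P_b - 10 = 106.4286.
The welfare triangle lost has base Q* - Q_t = 2.8571 and height t = 10, so DWL = (1/2)(2.8571)(10) = 14.2857.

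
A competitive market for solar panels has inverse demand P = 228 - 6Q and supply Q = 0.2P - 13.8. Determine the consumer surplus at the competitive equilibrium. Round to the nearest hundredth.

626.80

Rewriting supply in inverse form: P = 69 + 5Q.
Setting demand equal to supply, 159 = 11Q, so Q* = 14.4545 and P* = 141.2727.
Consumer surplus is the triangle under demand above P*: (1/2)(14.4545)(228 - 141.2727) = (1/2)(14.4545)(86.7273) = 626.8017.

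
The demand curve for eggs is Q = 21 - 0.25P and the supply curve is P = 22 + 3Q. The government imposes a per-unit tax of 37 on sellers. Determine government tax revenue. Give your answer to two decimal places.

132.14

Rewriting demand in inverse form: P = 84 - 4Q.
Without the tax, 84 - 4Q = 22 + 3Q so Q* = 8.8571 and P* = 48.5714.
With the tax, sellers need 37 more per unit: 84 - 4Q = 22 + 3Q + 37, so Q_t = 3.5714. Buyers pay P_b = 69.7143; sellers receive P_s = P_b - 37 = 32.7143.
Revenue is the tax times quantity traded: 37 x 3.5714 = 132.1429.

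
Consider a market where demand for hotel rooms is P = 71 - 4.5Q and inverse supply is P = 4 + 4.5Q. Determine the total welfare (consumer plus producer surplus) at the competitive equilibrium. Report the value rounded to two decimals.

249.39

Setting demand equal to supply, 67 = 9Q, so Q* = 7.4444 and P* = 37.5.
CS = (1/2)(7.4444)(33.5) = 124.6944 and PS = (1/2)(7.4444)(33.5) = 124.6944, so total surplus = 249.3889.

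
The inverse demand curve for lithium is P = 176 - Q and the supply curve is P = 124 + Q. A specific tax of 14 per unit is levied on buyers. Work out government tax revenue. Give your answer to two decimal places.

Pre-tax equilibrium: 176 - Q = 124 + Q gives Q* = 26, P* = 150.
A tax on buyers shifts demand down by 14: (176 - 14) - Q = 124 + Q, so Q_t = 19. Buyers pay P_b = 157; sellers receive P_s = P_b - 14 = 143.
Tax revenue = t x Q_t = 14 x 19 = 266.

266.00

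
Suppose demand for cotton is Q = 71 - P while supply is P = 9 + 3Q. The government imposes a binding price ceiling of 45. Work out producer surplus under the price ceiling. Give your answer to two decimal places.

Rewriting demand in inverse form: P = 71 - Q.
Without the control, 71 - Q = 9 + 3Q so Q* = 15.5 and P* = 55.5.
At the ceiling price 45, quantity supplied is (45 - 9)/3 = 12; supply is the short side, so Q = 12 trades at P = 45.
PS is the triangle above supply below 45: (1/2)(12)(45 - 9) = 216.

216.00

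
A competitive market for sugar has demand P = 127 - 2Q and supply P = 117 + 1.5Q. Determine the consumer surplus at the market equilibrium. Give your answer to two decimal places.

Equilibrium: 127 - 2Q = 117 + 1.5Q, so Q* = 2.8571 and P* = 121.2857.
CS is the area between the demand curve and P* from 0 to Q*: (1/2)(2.8571)(5.7143) = 8.1633.

8.16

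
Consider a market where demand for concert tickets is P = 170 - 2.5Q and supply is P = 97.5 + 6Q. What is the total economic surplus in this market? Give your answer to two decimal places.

309.19

Setting demand equal to supply, 72.5 = 8.5Q, so Q* = 8.5294 and P* = 148.6765.
Total surplus is the full triangle between the curves from 0 to Q*: (1/2)(8.5294)(170 - 97.5) = 309.1912.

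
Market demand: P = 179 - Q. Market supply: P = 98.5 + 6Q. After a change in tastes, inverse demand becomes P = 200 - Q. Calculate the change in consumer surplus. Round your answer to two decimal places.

39.00

Initial equilibrium: Q_0 = 11.5, P_0 = 167.5; CS_0 = (1/2)(11.5)(11.5) = 66.125, PS_0 = (1/2)(11.5)(69) = 396.75.
New equilibrium: 200 - Q = 98.5 + 6Q gives Q_1 = 14.5, P_1 = 185.5; CS_1 = 105.125, PS_1 = 630.75.
Change in consumer surplus = 105.125 - 66.125 = 39.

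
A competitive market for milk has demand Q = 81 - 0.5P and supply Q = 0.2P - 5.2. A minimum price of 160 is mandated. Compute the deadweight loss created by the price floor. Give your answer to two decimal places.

Rewriting demand in inverse form: P = 162 - 2Q.
Rewriting supply in inverse form: P = 26 + 5Q.
Without the control, 162 - 2Q = 26 + 5Q so Q* = 19.4286 and P* = 123.1429.
At P = 160, buyers demand (162 - 160)/2 = 1 while sellers would supply more, so the quantity traded is 1 at price 160.
At Q = 1 the demand price is 160 and the supply price is 31. Deadweight loss is the triangle between the curves from 1 to 19.4286: (1/2)(160 - 31)(19.4286 - 1) = 1188.6429.

1188.64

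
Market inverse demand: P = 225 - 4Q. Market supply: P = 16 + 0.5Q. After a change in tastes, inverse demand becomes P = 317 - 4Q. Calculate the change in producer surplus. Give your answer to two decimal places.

Initial equilibrium: Q_0 = 46.4444, P_0 = 39.2222; CS_0 = (1/2)(46.4444)(185.7778) = 4314.1728, PS_0 = (1/2)(46.4444)(23.2222) = 539.2716.
New equilibrium: 317 - 4Q = 16 + 0.5Q gives Q_1 = 66.8889, P_1 = 49.4444; CS_1 = 8948.2469, PS_1 = 1118.5309.
Change in producer surplus = 1118.5309 - 539.2716 = 579.2593.

579.26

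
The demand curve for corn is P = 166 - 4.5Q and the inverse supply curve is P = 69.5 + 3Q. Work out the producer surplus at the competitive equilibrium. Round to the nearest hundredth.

248.33

Set 166 - 4.5Q = 69.5 + 3Q, which gives 96.5 = 7.5Q, so Q* = 12.8667 and P* = 166 - 4.5(12.8667) = 108.1.
The supply curve's price intercept is 69.5, so PS = (1/2)(Q*)(P* - 69.5) = (1/2)(12.8667)(38.6) = 248.3267.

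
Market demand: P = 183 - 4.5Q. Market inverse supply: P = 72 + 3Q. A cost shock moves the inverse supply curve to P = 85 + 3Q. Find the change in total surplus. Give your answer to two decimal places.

-181.13

Initial equilibrium: Q_0 = 14.8, P_0 = 116.4; CS_0 = (1/2)(14.8)(66.6) = 492.84, PS_0 = (1/2)(14.8)(44.4) = 328.56.
New equilibrium: 183 - 4.5Q = 85 + 3Q gives Q_1 = 13.0667, P_1 = 124.2; CS_1 = 384.16, PS_1 = 256.1067.
Change in total surplus = (384.16 + 256.1067) - (492.84 + 328.56) = -181.1333.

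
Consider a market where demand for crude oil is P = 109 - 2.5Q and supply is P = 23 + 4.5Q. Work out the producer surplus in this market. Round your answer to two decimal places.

Setting demand equal to supply, 86 = 7Q, so Q* = 12.2857 and P* = 78.2857.
PS is the area between P* and the supply curve from 0 to Q*: (1/2)(12.2857)(55.2857) = 339.6122.

339.61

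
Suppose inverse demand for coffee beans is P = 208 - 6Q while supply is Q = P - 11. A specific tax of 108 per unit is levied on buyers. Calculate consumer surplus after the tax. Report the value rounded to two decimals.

484.96

Rewriting supply in inverse form: P = 11 + Q.
Without the tax, 208 - 6Q = 11 + Q so Q* = 28.1429 and P* = 39.1429.
With the tax, buyers' net willingness to pay falls by 108: (208 - 108) - 6Q = 11 + Q, so Q_t = 12.7143. Buyers pay P_b = 131.7143; sellers receive P_s = P_b - 108 = 23.7143.
Consumer surplus is the triangle under demand above P_b: (1/2)(12.7143)(208 - 131.7143) = 484.9592.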